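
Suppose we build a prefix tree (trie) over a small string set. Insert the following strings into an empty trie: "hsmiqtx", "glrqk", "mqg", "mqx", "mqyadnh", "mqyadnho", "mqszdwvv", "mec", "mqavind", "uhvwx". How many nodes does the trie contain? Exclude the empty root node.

40

Trace insertions, counting only characters that open a new branch:
  "hsmiqtx" → 7 new (h, s, m, i, q, t, x)
  "glrqk" → 5 new (g, l, r, q, k)
  "mqg" → 3 new (m, q, g)
  "mqx" → prefix "mq" already present; 1 new (x)
  "mqyadnh" → prefix "mq" already present; 5 new (y, a, d, n, h)
  "mqyadnho" → prefix "mqyadnh" already present; 1 new (o)
  "mqszdwvv" → prefix "mq" already present; 6 new (s, z, d, w, v, v)
  "mec" → prefix "m" already present; 2 new (e, c)
  "mqavind" → prefix "mq" already present; 5 new (a, v, i, n, d)
  "uhvwx" → 5 new (u, h, v, w, x)
Total nodes = 7 + 5 + 3 + 1 + 5 + 1 + 6 + 2 + 5 + 5 = 40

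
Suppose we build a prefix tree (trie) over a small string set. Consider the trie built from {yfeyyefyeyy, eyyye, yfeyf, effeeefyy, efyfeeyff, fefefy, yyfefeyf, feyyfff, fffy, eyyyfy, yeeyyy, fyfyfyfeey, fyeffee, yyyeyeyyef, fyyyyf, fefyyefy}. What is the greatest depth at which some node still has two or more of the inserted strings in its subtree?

Look for the deepest trie node that still has at least two words in its subtree.
"eyyye" and "eyyyfy" agree on "eyyy" (4 characters) before diverging; nothing deeper is shared.
Longest shared-prefix length: 4

4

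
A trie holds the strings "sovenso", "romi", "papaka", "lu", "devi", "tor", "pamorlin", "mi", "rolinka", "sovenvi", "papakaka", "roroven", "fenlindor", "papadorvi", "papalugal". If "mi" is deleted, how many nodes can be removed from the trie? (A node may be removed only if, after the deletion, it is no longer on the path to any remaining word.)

A node on "mi"'s path can go only if nothing else ends at it or branches off below it.
No other word shares any prefix with "mi", so all 2 of its nodes go.
Nodes removed: 2

2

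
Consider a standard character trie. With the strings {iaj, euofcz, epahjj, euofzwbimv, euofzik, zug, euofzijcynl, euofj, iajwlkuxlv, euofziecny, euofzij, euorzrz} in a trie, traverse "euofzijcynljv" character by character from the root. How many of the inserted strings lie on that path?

2

Walk "euofzijcynljv" from the root; an end-of-word marker is hit whenever a stored word is a prefix of "euofzijcynljv".
Prefixes of the query that are stored words: "euofzij", "euofzijcynl"
Count: 2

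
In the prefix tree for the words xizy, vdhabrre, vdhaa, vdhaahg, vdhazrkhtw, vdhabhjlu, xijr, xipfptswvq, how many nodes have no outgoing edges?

Leaves are exactly the stored words that no other stored word extends.
Those words: "vdhaahg", "vdhabhjlu", "vdhabrre", "vdhazrkhtw", "xijr", "xipfptswvq", "xizy"
Leaf count: 7

7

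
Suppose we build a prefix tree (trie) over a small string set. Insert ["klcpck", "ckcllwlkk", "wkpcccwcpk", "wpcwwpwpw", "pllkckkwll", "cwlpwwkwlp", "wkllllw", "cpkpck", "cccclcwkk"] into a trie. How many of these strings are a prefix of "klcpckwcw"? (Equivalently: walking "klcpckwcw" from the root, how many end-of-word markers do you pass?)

Walk "klcpckwcw" from the root; an end-of-word marker is hit whenever a stored word is a prefix of "klcpckwcw".
Prefixes of the query that are stored words: "klcpck"
Count: 1

1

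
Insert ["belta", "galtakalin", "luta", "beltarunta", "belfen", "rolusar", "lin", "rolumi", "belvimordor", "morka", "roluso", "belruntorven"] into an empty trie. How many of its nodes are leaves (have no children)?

Leaves are exactly the stored words that no other stored word extends.
Those words: "belfen", "belruntorven", "beltarunta", "belvimordor", "galtakalin", "lin", "luta", "morka", "rolumi", "rolusar", "roluso"
Leaf count: 11

11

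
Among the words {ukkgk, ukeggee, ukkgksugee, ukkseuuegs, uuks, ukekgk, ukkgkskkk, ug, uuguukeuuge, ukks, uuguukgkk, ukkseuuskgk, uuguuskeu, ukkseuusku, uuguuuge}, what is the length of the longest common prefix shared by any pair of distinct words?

Look for the deepest trie node that still has at least two words in its subtree.
e.g. "ukkseuuskgk" and "ukkseuusku" share the prefix "ukkseuusk" of length 9; no pair shares a longer one.
Longest shared-prefix length: 9

9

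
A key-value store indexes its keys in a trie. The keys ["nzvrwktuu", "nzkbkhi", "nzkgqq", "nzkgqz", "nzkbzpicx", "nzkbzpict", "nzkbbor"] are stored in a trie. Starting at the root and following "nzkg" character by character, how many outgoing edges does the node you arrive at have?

1

The children of the "nzkg" node are the distinct next characters among strings starting with "nzkg".
Characters that immediately follow "nzkg" among the stored strings: {q}.
That node has 1 child edge.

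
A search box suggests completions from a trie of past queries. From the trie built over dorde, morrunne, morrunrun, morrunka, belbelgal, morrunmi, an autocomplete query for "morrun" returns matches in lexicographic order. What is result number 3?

DFS of the "morrun" subtree visits, in order: "morrunka", "morrunmi", "morrunne", "morrunrun"
The 3rd is morrunne.

morrunne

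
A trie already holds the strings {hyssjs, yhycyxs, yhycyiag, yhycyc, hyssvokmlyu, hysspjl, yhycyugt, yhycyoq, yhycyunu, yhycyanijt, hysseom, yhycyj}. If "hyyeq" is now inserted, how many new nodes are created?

3

"hy" is already a path in the trie; the remaining "yeq" must be added.
Each of the 3 remaining characters creates one node.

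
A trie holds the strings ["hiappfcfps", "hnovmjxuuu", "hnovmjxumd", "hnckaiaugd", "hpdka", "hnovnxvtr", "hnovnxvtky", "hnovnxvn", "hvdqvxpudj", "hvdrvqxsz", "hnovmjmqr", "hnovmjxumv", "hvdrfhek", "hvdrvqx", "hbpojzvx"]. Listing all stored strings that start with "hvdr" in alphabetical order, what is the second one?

Filter for "hvdr…" and sort: "hvdrfhek", "hvdrvqx", "hvdrvqxsz"
The 2nd is hvdrvqx.

hvdrvqx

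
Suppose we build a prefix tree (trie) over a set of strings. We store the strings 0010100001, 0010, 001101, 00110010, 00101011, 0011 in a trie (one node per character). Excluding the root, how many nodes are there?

For each word, the new-node count is its length minus the longest prefix already in the trie:
  "0010100001" → 10 new (0, 0, 1, 0, 1, 0, 0, 0, 0, 1)
  "0010" → prefix "0010" already present; 0 new (none)
  "001101" → prefix "001" already present; 3 new (1, 0, 1)
  "00110010" → prefix "00110" already present; 3 new (0, 1, 0)
  "00101011" → prefix "001010" already present; 2 new (1, 1)
  "0011" → prefix "0011" already present; 0 new (none)
Total nodes = 10 + 0 + 3 + 3 + 2 + 0 = 18

18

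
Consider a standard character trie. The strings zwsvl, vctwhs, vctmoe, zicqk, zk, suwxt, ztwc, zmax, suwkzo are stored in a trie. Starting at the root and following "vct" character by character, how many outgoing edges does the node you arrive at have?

2

Follow the path "vct" to its node, then look at its outgoing edges.
Distinct next characters after "vct": m, w.
That node has 2 child edges.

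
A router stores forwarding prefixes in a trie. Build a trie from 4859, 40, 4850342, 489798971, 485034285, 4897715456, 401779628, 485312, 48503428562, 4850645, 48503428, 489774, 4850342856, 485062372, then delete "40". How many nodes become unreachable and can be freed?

A node on "40"'s path can go only if nothing else ends at it or branches off below it.
Every node on "40" is still needed (e.g. by "401779628"), so nothing is freed.
Nodes removed: 0

0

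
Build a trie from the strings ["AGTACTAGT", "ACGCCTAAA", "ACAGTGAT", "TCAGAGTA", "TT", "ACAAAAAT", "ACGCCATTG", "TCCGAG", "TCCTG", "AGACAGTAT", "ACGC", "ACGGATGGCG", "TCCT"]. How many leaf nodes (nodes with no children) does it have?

11

Leaves are exactly the stored words that no other stored word extends.
Those words: "ACAAAAAT", "ACAGTGAT", "ACGCCATTG", "ACGCCTAAA", "ACGGATGGCG", "AGACAGTAT", "AGTACTAGT", "TCAGAGTA", "TCCGAG", "TCCTG", "TT"
Leaf count: 11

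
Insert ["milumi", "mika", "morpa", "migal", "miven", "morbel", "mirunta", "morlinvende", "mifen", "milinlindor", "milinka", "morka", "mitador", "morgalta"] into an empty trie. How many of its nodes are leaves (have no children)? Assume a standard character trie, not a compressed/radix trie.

14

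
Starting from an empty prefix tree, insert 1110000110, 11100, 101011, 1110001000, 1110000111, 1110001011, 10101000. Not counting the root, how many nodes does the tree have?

25

Count nodes per top-level branch (shared prefixes stored once):
  '1'-branch (10101000, 101011, 11100, 1110000110, 1110000111, 1110001000, 1110001011): 25 nodes
Sum: 25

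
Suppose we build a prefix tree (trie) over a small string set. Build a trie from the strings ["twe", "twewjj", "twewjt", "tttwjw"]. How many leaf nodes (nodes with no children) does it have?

Leaves are exactly the stored words that no other stored word extends.
Those words: "tttwjw", "twewjj", "twewjt"
Leaf count: 3

3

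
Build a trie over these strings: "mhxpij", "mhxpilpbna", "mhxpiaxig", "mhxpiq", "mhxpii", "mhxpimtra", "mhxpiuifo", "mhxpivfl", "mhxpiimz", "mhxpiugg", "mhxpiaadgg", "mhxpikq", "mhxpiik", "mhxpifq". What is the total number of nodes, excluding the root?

41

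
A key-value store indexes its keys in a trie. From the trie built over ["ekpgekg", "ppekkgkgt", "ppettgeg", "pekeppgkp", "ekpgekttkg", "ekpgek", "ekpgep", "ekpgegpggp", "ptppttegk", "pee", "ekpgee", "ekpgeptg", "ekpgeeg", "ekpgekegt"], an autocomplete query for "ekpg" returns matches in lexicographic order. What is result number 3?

ekpgegpggp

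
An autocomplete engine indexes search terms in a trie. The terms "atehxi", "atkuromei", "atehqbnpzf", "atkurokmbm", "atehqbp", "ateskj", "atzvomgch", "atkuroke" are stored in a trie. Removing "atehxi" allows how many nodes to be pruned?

A node on "atehxi"'s path can go only if nothing else ends at it or branches off below it.
The suffix "xi" (2 nodes) is used only by "atehxi"; the node for "ateh" still has the child "q", so pruning stops there.
Nodes removed: 2

2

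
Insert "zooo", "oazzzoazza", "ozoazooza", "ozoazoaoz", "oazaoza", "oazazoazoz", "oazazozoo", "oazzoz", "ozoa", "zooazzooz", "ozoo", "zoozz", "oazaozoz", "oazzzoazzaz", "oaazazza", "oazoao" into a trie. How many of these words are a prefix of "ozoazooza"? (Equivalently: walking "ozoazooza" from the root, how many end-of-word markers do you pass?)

Check each prefix of "ozoazooza" against the stored set — each match is an end-marker on the path.
Prefixes of the query that are stored words: "ozoa", "ozoazooza"
Count: 2

2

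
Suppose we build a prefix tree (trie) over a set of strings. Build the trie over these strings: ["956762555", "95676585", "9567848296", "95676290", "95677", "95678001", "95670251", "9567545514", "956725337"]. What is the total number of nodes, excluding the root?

Trie structure (* marks end of a word):
(root)
└─ 9
   └─ 5
      └─ 6
         └─ 7
            ├─ 0
            │  └─ 2
            │     └─ 5
            │        └─ 1 *
            ├─ 2
            │  └─ 5
            │     └─ 3
            │        └─ 3
            │           └─ 7 *
            ├─ 5
            │  └─ 4
            │     └─ 5
            │        └─ 5
            │           └─ 1
            │              └─ 4 *
            ├─ 6
            │  ├─ 2
            │  │  ├─ 5
            │  │  │  └─ 5
            │  │  │     └─ 5 *
            │  │  └─ 9
            │  │     └─ 0 *
            │  └─ 5
            │     └─ 8
            │        └─ 5 *
            ├─ 7 *
            └─ 8
               ├─ 0
               │  └─ 0
               │     └─ 1 *
               └─ 4
                  └─ 8
                     └─ 2
                        └─ 9
                           └─ 6 *
Counting every labelled node above: 39.

39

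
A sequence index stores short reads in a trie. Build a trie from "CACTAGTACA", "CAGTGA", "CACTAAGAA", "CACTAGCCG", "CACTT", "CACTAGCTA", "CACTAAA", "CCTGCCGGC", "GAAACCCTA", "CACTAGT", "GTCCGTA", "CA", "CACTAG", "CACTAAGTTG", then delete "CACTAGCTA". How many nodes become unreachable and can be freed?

2

After clearing the end-marker at "CACTAGCTA", prune upward until reaching a node still needed by another word.
The suffix "TA" (2 nodes) is used only by "CACTAGCTA"; the node for "CACTAGC" still has the child "C", so pruning stops there.
Nodes removed: 2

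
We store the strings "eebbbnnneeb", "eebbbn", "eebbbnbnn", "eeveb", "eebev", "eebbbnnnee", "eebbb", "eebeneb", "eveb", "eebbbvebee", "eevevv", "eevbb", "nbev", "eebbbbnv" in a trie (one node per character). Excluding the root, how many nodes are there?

Count nodes per top-level branch (shared prefixes stored once):
  'e'-branch (eebbb, eebbbbnv, eebbbn, eebbbnbnn, eebbbnnnee, eebbbnnneeb, eebbbvebee, eebeneb, eebev, eevbb, eeveb, eevevv, eveb): 37 nodes
  'n'-branch (nbev): 4 nodes
Sum: 41

41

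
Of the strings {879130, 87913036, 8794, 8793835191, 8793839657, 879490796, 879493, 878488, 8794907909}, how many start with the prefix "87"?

Filter for entries beginning with "87":
Words under "87": 878488, 879130, 87913036, 8793835191, 8793839657, 8794, 8794907909, 879490796, 879493
Count: 9

9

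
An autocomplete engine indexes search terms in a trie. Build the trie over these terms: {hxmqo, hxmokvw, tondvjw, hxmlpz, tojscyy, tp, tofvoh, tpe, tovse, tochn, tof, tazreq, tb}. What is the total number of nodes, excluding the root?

42

Insert word by word; a character creates a node only if that edge doesn't already exist:
  "hxmqo" → 5 new (h, x, m, q, o)
  "hxmokvw" → prefix "hxm" already present; 4 new (o, k, v, w)
  "tondvjw" → 7 new (t, o, n, d, v, j, w)
  "hxmlpz" → prefix "hxm" already present; 3 new (l, p, z)
  "tojscyy" → prefix "to" already present; 5 new (j, s, c, y, y)
  "tp" → prefix "t" already present; 1 new (p)
  "tofvoh" → prefix "to" already present; 4 new (f, v, o, h)
  "tpe" → prefix "tp" already present; 1 new (e)
  "tovse" → prefix "to" already present; 3 new (v, s, e)
  "tochn" → prefix "to" already present; 3 new (c, h, n)
  "tof" → prefix "tof" already present; 0 new (none)
  "tazreq" → prefix "t" already present; 5 new (a, z, r, e, q)
  "tb" → prefix "t" already present; 1 new (b)
Total nodes = 5 + 4 + 7 + 3 + 5 + 1 + 4 + 1 + 3 + 3 + 0 + 5 + 1 = 42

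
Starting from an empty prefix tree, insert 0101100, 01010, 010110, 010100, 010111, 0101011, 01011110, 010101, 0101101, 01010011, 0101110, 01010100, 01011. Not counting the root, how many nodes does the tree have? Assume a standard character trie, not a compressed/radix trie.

Insert word by word; a character creates a node only if that edge doesn't already exist:
  "0101100" → 7 new (0, 1, 0, 1, 1, 0, 0)
  "01010" → prefix "0101" already present; 1 new (0)
  "010110" → prefix "010110" already present; 0 new (none)
  "010100" → prefix "01010" already present; 1 new (0)
  "010111" → prefix "01011" already present; 1 new (1)
  "0101011" → prefix "01010" already present; 2 new (1, 1)
  "01011110" → prefix "010111" already present; 2 new (1, 0)
  "010101" → prefix "010101" already present; 0 new (none)
  "0101101" → prefix "010110" already present; 1 new (1)
  "01010011" → prefix "010100" already present; 2 new (1, 1)
  "0101110" → prefix "010111" already present; 1 new (0)
  "01010100" → prefix "010101" already present; 2 new (0, 0)
  "01011" → prefix "01011" already present; 0 new (none)
Total nodes = 7 + 1 + 0 + 1 + 1 + 2 + 2 + 0 + 1 + 2 + 1 + 2 + 0 = 20

20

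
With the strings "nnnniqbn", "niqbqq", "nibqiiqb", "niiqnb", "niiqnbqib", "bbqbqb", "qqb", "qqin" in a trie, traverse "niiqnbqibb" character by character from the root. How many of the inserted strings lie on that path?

2

Walk "niiqnbqibb" from the root; an end-of-word marker is hit whenever a stored word is a prefix of "niiqnbqibb".
Prefixes of the query that are stored words: "niiqnb", "niiqnbqib"
Count: 2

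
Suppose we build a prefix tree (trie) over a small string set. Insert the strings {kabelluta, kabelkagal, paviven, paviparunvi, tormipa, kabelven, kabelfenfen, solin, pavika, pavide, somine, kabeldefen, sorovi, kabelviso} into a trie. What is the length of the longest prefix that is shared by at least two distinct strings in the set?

6

Look for the deepest trie node that still has at least two words in its subtree.
"kabelven" and "kabelviso" agree on "kabelv" (6 characters) before diverging; nothing deeper is shared.
Longest shared-prefix length: 6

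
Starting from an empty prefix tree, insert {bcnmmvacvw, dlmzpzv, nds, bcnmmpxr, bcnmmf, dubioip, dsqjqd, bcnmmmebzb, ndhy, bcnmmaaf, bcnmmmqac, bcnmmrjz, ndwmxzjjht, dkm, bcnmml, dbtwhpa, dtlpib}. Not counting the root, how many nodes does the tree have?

Trace insertions, counting only characters that open a new branch:
  "bcnmmvacvw" → 10 new (b, c, n, m, m, v, a, c, v, w)
  "dlmzpzv" → 7 new (d, l, m, z, p, z, v)
  "nds" → 3 new (n, d, s)
  "bcnmmpxr" → prefix "bcnmm" already present; 3 new (p, x, r)
  "bcnmmf" → prefix "bcnmm" already present; 1 new (f)
  "dubioip" → prefix "d" already present; 6 new (u, b, i, o, i, p)
  "dsqjqd" → prefix "d" already present; 5 new (s, q, j, q, d)
  "bcnmmmebzb" → prefix "bcnmm" already present; 5 new (m, e, b, z, b)
  "ndhy" → prefix "nd" already present; 2 new (h, y)
  "bcnmmaaf" → prefix "bcnmm" already present; 3 new (a, a, f)
  "bcnmmmqac" → prefix "bcnmmm" already present; 3 new (q, a, c)
  "bcnmmrjz" → prefix "bcnmm" already present; 3 new (r, j, z)
  "ndwmxzjjht" → prefix "nd" already present; 8 new (w, m, x, z, j, j, h, t)
  "dkm" → prefix "d" already present; 2 new (k, m)
  "bcnmml" → prefix "bcnmm" already present; 1 new (l)
  "dbtwhpa" → prefix "d" already present; 6 new (b, t, w, h, p, a)
  "dtlpib" → prefix "d" already present; 5 new (t, l, p, i, b)
Total nodes = 10 + 7 + 3 + 3 + 1 + 6 + 5 + 5 + 2 + 3 + 3 + 3 + 8 + 2 + 1 + 6 + 5 = 73

73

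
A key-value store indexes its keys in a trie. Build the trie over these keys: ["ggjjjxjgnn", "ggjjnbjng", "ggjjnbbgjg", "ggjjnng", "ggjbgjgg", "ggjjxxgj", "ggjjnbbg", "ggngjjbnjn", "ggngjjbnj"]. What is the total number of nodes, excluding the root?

Trace insertions, counting only characters that open a new branch:
  "ggjjjxjgnn" → 10 new (g, g, j, j, j, x, j, g, n, n)
  "ggjjnbjng" → prefix "ggjj" already present; 5 new (n, b, j, n, g)
  "ggjjnbbgjg" → prefix "ggjjnb" already present; 4 new (b, g, j, g)
  "ggjjnng" → prefix "ggjjn" already present; 2 new (n, g)
  "ggjbgjgg" → prefix "ggj" already present; 5 new (b, g, j, g, g)
  "ggjjxxgj" → prefix "ggjj" already present; 4 new (x, x, g, j)
  "ggjjnbbg" → prefix "ggjjnbbg" already present; 0 new (none)
  "ggngjjbnjn" → prefix "gg" already present; 8 new (n, g, j, j, b, n, j, n)
  "ggngjjbnj" → prefix "ggngjjbnj" already present; 0 new (none)
Total nodes = 10 + 5 + 4 + 2 + 5 + 4 + 0 + 8 + 0 = 38

38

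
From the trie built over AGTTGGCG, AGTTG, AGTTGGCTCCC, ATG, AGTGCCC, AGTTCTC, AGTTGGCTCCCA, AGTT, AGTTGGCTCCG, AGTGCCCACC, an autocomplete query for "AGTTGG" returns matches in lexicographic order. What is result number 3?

Filter for "AGTTGG…" and sort: "AGTTGGCG", "AGTTGGCTCCC", "AGTTGGCTCCCA", "AGTTGGCTCCG"
The 3rd is AGTTGGCTCCCA.

AGTTGGCTCCCA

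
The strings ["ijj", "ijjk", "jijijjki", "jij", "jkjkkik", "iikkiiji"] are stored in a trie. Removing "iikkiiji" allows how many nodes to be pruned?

After clearing the end-marker at "iikkiiji", prune upward until reaching a node still needed by another word.
The suffix "ikkiiji" (7 nodes) is used only by "iikkiiji"; the node for "i" still has the child "j", so pruning stops there.
Nodes removed: 7

7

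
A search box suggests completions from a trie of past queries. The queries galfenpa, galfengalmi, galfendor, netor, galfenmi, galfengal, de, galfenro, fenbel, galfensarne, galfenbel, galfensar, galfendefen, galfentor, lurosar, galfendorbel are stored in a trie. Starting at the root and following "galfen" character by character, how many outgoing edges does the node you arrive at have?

8

Walk "galfen" from the root, arriving at one node.
Distinct next characters after "galfen": b, d, g, m, p, r, s, t.
That node has 8 child edges.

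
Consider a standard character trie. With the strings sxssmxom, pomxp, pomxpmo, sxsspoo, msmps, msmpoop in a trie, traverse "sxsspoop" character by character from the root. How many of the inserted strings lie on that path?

1

Traverse "sxsspoop" character by character; count nodes along the way that are marked as word ends.
Prefixes of the query that are stored words: "sxsspoo"
Count: 1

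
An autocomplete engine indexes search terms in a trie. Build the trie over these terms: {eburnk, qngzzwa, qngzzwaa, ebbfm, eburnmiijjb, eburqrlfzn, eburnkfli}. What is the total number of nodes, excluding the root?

32

Trie structure (* marks end of a word):
(root)
├─ e
│  └─ b
│     ├─ b
│     │  └─ f
│     │     └─ m *
│     └─ u
│        └─ r
│           ├─ n
│           │  ├─ k *
│           │  │  └─ f
│           │  │     └─ l
│           │  │        └─ i *
│           │  └─ m
│           │     └─ i
│           │        └─ i
│           │           └─ j
│           │              └─ j
│           │                 └─ b *
│           └─ q
│              └─ r
│                 └─ l
│                    └─ f
│                       └─ z
│                          └─ n *
└─ q
   └─ n
      └─ g
         └─ z
            └─ z
               └─ w
                  └─ a *
                     └─ a *
Counting every labelled node above: 32.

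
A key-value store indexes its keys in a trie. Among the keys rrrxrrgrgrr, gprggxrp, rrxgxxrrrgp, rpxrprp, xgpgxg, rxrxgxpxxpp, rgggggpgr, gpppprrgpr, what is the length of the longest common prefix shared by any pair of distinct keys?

2

The deepest shared node is where two words last agree before diverging.
e.g. "gpppprrgpr" and "gprggxrp" share the prefix "gp" of length 2; no pair shares a longer one.
Longest shared-prefix length: 2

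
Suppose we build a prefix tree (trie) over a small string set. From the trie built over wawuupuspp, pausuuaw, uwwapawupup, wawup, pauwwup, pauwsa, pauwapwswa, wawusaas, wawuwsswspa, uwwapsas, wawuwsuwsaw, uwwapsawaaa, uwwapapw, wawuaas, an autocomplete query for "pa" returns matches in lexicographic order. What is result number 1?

pausuuaw

Words with prefix "pa", in lexicographic order: "pausuuaw", "pauwapwswa", "pauwsa", "pauwwup"
The 1st is pausuuaw.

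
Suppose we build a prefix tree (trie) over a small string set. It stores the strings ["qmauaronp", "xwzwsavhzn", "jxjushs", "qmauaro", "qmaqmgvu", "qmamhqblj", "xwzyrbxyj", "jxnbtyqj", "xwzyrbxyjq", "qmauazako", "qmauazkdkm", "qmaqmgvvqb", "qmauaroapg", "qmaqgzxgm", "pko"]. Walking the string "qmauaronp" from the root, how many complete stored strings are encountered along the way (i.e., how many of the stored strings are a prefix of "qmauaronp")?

2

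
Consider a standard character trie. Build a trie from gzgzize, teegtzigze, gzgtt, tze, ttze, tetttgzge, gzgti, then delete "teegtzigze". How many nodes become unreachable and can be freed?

After clearing the end-marker at "teegtzigze", prune upward until reaching a node still needed by another word.
The suffix "egtzigze" (8 nodes) is used only by "teegtzigze"; the node for "te" still has the child "t", so pruning stops there.
Nodes removed: 8

8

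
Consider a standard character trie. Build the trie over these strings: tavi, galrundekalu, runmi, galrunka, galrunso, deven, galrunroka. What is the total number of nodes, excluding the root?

34

Insert word by word; a character creates a node only if that edge doesn't already exist:
  "tavi" → 4 new (t, a, v, i)
  "galrundekalu" → 12 new (g, a, l, r, u, n, d, e, k, a, l, u)
  "runmi" → 5 new (r, u, n, m, i)
  "galrunka" → prefix "galrun" already present; 2 new (k, a)
  "galrunso" → prefix "galrun" already present; 2 new (s, o)
  "deven" → 5 new (d, e, v, e, n)
  "galrunroka" → prefix "galrun" already present; 4 new (r, o, k, a)
Total nodes = 4 + 12 + 5 + 2 + 2 + 5 + 4 = 34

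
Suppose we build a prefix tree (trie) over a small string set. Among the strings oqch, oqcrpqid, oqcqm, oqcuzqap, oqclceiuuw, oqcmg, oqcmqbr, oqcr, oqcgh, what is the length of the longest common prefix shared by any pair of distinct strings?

4

Look for the deepest trie node that still has at least two words in its subtree.
"oqcmg" and "oqcmqbr" agree on "oqcm" (4 characters) before diverging; nothing deeper is shared.
Longest shared-prefix length: 4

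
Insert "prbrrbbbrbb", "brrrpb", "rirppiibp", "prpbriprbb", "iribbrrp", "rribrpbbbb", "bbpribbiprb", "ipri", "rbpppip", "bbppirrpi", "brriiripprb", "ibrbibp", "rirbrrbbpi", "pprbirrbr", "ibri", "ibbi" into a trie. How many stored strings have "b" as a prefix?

Traverse to the node for "b", then collect every word in that subtree.
Matches: "bbppirrpi", "bbpribbiprb", "brriiripprb", "brrrpb"
Count: 4

4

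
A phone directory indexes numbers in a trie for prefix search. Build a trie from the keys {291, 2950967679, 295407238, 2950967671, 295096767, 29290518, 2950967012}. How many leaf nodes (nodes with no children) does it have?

A leaf is a node with no children — equivalently, the end of a word that is not a proper prefix of any other stored word.
Those words: "291", "29290518", "2950967012", "2950967671", "2950967679", "295407238"
Leaf count: 6

6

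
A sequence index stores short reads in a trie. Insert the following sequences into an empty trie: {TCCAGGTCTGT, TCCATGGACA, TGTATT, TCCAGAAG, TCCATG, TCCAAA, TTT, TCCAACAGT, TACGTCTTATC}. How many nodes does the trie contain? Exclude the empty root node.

43

Count nodes per top-level branch (shared prefixes stored once):
  'T'-branch (TACGTCTTATC, TCCAAA, TCCAACAGT, TCCAGAAG, TCCAGGTCTGT, TCCATG, TCCATGGACA, TGTATT, TTT): 43 nodes
Sum: 43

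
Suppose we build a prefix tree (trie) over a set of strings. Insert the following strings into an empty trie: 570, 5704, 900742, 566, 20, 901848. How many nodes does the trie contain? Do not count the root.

Insert word by word; a character creates a node only if that edge doesn't already exist:
  "570" → 3 new (5, 7, 0)
  "5704" → prefix "570" already present; 1 new (4)
  "900742" → 6 new (9, 0, 0, 7, 4, 2)
  "566" → prefix "5" already present; 2 new (6, 6)
  "20" → 2 new (2, 0)
  "901848" → prefix "90" already present; 4 new (1, 8, 4, 8)
Total nodes = 3 + 1 + 6 + 2 + 2 + 4 = 18

18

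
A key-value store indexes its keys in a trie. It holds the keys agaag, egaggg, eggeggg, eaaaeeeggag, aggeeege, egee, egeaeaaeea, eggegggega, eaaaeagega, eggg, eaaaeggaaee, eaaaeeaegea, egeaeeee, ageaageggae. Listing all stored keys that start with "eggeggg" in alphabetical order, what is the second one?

DFS of the "eggeggg" subtree visits, in order: "eggeggg", "eggegggega"
Position 2: eggegggega

eggegggega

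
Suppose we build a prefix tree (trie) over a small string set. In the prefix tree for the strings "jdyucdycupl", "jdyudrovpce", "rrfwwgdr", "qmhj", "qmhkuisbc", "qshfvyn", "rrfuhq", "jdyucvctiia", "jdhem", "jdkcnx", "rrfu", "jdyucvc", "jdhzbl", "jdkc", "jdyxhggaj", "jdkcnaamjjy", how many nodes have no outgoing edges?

Leaves are exactly the stored words that no other stored word extends.
Those words: "jdhem", "jdhzbl", "jdkcnaamjjy", "jdkcnx", "jdyucdycupl", "jdyucvctiia", "jdyudrovpce", "jdyxhggaj", "qmhj", "qmhkuisbc", "qshfvyn", "rrfuhq", "rrfwwgdr"
Leaf count: 13

13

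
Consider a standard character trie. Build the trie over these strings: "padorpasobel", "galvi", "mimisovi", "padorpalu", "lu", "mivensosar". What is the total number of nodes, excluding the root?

For each word, the new-node count is its length minus the longest prefix already in the trie:
  "padorpasobel" → 12 new (p, a, d, o, r, p, a, s, o, b, e, l)
  "galvi" → 5 new (g, a, l, v, i)
  "mimisovi" → 8 new (m, i, m, i, s, o, v, i)
  "padorpalu" → prefix "padorpa" already present; 2 new (l, u)
  "lu" → 2 new (l, u)
  "mivensosar" → prefix "mi" already present; 8 new (v, e, n, s, o, s, a, r)
Total nodes = 12 + 5 + 8 + 2 + 2 + 8 = 37

37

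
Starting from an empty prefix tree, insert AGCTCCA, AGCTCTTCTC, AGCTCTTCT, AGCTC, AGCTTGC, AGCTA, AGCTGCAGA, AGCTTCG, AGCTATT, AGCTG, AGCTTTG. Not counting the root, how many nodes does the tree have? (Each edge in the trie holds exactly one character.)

27

Count nodes per top-level branch (shared prefixes stored once):
  'A'-branch (AGCTA, AGCTATT, AGCTC, AGCTCCA, AGCTCTTCT, AGCTCTTCTC, AGCTG, AGCTGCAGA, AGCTTCG, AGCTTGC, AGCTTTG): 27 nodes
Sum: 27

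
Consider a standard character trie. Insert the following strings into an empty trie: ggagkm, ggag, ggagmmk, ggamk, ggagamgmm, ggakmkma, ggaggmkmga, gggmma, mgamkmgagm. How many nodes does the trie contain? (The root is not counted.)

41

For each word, the new-node count is its length minus the longest prefix already in the trie:
  "ggagkm" → 6 new (g, g, a, g, k, m)
  "ggag" → prefix "ggag" already present; 0 new (none)
  "ggagmmk" → prefix "ggag" already present; 3 new (m, m, k)
  "ggamk" → prefix "gga" already present; 2 new (m, k)
  "ggagamgmm" → prefix "ggag" already present; 5 new (a, m, g, m, m)
  "ggakmkma" → prefix "gga" already present; 5 new (k, m, k, m, a)
  "ggaggmkmga" → prefix "ggag" already present; 6 new (g, m, k, m, g, a)
  "gggmma" → prefix "gg" already present; 4 new (g, m, m, a)
  "mgamkmgagm" → 10 new (m, g, a, m, k, m, g, a, g, m)
Total nodes = 6 + 0 + 3 + 2 + 5 + 5 + 6 + 4 + 10 = 41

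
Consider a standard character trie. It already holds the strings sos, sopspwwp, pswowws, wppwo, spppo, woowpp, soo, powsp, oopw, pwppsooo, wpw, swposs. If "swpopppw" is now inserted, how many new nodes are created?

The longest prefix of "swpopppw" already in the trie is "swpo" (length 4).
So 8 − 4 = 4 new nodes.

4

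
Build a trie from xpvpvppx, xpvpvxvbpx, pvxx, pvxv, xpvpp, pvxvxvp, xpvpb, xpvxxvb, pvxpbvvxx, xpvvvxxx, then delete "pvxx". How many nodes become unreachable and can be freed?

After clearing the end-marker at "pvxx", prune upward until reaching a node still needed by another word.
The suffix "x" (1 node) is used only by "pvxx"; the node for "pvx" still has the child "v", so pruning stops there.
Nodes removed: 1

1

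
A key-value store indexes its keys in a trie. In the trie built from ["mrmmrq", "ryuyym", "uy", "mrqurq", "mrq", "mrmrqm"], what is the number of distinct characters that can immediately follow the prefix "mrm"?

Walk "mrm" from the root, arriving at one node.
Characters that immediately follow "mrm" among the stored strings: {m, r}.
That node has 2 child edges.

2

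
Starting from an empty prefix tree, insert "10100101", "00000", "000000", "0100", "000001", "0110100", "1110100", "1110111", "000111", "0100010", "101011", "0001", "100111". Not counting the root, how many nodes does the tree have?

Count nodes per top-level branch (shared prefixes stored once):
  '0'-branch (00000, 000000, 000001, 0001, 000111, 0100, 0100010, 0110100): 21 nodes
  '1'-branch (100111, 10100101, 101011, 1110100, 1110111): 22 nodes
Sum: 43

43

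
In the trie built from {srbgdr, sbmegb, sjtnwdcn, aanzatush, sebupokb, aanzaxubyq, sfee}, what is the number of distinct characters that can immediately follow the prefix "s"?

5

Follow the path "s" to its node, then look at its outgoing edges.
Distinct next characters after "s": b, e, f, j, r.
That node has 5 child edges.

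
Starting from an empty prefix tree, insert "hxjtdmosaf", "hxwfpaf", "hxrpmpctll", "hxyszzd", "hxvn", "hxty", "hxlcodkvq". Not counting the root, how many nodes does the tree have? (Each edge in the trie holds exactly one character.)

39

Trace insertions, counting only characters that open a new branch:
  "hxjtdmosaf" → 10 new (h, x, j, t, d, m, o, s, a, f)
  "hxwfpaf" → prefix "hx" already present; 5 new (w, f, p, a, f)
  "hxrpmpctll" → prefix "hx" already present; 8 new (r, p, m, p, c, t, l, l)
  "hxyszzd" → prefix "hx" already present; 5 new (y, s, z, z, d)
  "hxvn" → prefix "hx" already present; 2 new (v, n)
  "hxty" → prefix "hx" already present; 2 new (t, y)
  "hxlcodkvq" → prefix "hx" already present; 7 new (l, c, o, d, k, v, q)
Total nodes = 10 + 5 + 8 + 5 + 2 + 2 + 7 = 39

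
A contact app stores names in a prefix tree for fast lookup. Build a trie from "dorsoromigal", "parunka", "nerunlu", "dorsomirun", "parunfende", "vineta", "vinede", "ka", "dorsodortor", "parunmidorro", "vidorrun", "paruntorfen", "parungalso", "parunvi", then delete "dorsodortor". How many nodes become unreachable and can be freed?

6

After clearing the end-marker at "dorsodortor", prune upward until reaching a node still needed by another word.
The suffix "dortor" (6 nodes) is used only by "dorsodortor"; the node for "dorso" still has the child "r", so pruning stops there.
Nodes removed: 6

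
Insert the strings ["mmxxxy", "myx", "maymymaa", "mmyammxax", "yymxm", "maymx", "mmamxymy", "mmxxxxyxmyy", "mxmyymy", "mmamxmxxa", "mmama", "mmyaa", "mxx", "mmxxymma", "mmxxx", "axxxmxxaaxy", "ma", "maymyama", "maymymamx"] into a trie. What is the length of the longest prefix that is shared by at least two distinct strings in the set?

7

Look for the deepest trie node that still has at least two words in its subtree.
e.g. "maymymaa" and "maymymamx" share the prefix "maymyma" of length 7; no pair shares a longer one.
Longest shared-prefix length: 7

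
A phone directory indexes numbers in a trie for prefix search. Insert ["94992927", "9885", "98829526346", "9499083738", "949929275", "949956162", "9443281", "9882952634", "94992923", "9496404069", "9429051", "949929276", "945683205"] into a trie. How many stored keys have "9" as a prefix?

13

Walk to "9"; the words in its subtree are exactly those with that prefix.
Matches: "9429051", "9443281", "945683205", "9496404069", "9499083738", "94992923", "94992927", "949929275", "949929276", "949956162", "9882952634", "98829526346", "9885"
Count: 13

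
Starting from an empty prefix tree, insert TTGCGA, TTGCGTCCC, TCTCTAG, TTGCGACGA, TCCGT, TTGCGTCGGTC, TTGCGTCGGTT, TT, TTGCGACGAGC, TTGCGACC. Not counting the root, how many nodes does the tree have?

30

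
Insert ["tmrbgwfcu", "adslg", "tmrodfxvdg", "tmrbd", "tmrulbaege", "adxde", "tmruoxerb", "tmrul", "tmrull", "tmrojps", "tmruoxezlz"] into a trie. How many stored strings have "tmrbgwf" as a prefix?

1

Walk to "tmrbgwf"; the words in its subtree are exactly those with that prefix.
Words under "tmrbgwf": tmrbgwfcu
Count: 1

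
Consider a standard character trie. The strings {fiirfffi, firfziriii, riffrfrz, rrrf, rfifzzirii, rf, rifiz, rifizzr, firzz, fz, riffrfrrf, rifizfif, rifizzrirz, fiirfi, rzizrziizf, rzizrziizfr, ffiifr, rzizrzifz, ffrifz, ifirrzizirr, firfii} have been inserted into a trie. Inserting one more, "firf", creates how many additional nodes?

0

Every character of "firf" already lies on an existing path (it is a prefix of some stored word).
No new nodes are needed: 0.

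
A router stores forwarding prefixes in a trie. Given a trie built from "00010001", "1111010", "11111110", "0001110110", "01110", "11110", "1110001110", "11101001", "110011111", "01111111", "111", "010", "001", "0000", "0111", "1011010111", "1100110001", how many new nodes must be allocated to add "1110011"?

2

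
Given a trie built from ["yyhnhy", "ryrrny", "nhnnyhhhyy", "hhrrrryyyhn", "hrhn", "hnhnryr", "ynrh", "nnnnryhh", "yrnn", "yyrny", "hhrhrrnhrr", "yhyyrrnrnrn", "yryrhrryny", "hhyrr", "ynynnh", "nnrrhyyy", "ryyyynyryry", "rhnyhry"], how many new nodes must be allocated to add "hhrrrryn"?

Walking "hhrrrryn" from the root, the first 7 characters ("hhrrrry") follow existing edges; "n" is the first miss.
So 8 − 7 = 1 new nodes.

1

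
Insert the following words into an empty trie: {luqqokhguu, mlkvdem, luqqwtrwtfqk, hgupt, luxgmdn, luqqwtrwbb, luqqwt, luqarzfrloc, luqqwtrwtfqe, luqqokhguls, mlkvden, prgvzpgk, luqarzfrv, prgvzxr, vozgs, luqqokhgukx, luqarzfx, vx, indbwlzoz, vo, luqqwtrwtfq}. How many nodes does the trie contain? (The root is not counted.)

For each word, the new-node count is its length minus the longest prefix already in the trie:
  "luqqokhguu" → 10 new (l, u, q, q, o, k, h, g, u, u)
  "mlkvdem" → 7 new (m, l, k, v, d, e, m)
  "luqqwtrwtfqk" → prefix "luqq" already present; 8 new (w, t, r, w, t, f, q, k)
  "hgupt" → 5 new (h, g, u, p, t)
  "luxgmdn" → prefix "lu" already present; 5 new (x, g, m, d, n)
  "luqqwtrwbb" → prefix "luqqwtrw" already present; 2 new (b, b)
  "luqqwt" → prefix "luqqwt" already present; 0 new (none)
  "luqarzfrloc" → prefix "luq" already present; 8 new (a, r, z, f, r, l, o, c)
  "luqqwtrwtfqe" → prefix "luqqwtrwtfq" already present; 1 new (e)
  "luqqokhguls" → prefix "luqqokhgu" already present; 2 new (l, s)
  "mlkvden" → prefix "mlkvde" already present; 1 new (n)
  "prgvzpgk" → 8 new (p, r, g, v, z, p, g, k)
  "luqarzfrv" → prefix "luqarzfr" already present; 1 new (v)
  "prgvzxr" → prefix "prgvz" already present; 2 new (x, r)
  "vozgs" → 5 new (v, o, z, g, s)
  "luqqokhgukx" → prefix "luqqokhgu" already present; 2 new (k, x)
  "luqarzfx" → prefix "luqarzf" already present; 1 new (x)
  "vx" → prefix "v" already present; 1 new (x)
  "indbwlzoz" → 9 new (i, n, d, b, w, l, z, o, z)
  "vo" → prefix "vo" already present; 0 new (none)
  "luqqwtrwtfq" → prefix "luqqwtrwtfq" already present; 0 new (none)
Total nodes = 10 + 7 + 8 + 5 + 5 + 2 + 0 + 8 + 1 + 2 + 1 + 8 + 1 + 2 + 5 + 2 + 1 + 1 + 9 + 0 + 0 = 78

78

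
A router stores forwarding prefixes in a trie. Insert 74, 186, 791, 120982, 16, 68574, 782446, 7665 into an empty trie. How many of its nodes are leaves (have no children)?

8

A leaf is a node with no children — equivalently, the end of a word that is not a proper prefix of any other stored word.
Those words: "120982", "16", "186", "68574", "74", "7665", "782446", "791"
Leaf count: 8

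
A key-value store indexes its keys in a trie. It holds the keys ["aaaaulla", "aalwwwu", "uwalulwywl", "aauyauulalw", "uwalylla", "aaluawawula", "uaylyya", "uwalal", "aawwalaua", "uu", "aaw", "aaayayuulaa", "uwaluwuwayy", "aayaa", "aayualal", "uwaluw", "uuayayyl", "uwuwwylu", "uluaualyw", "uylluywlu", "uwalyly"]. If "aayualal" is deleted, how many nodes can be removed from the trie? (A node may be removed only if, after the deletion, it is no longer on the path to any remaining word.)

A node on "aayualal"'s path can go only if nothing else ends at it or branches off below it.
The suffix "ualal" (5 nodes) is used only by "aayualal"; the node for "aay" still has the child "a", so pruning stops there.
Nodes removed: 5

5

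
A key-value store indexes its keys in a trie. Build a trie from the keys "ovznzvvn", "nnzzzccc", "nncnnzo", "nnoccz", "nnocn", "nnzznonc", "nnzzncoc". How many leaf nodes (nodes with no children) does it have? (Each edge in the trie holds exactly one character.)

7

Leaves are exactly the stored words that no other stored word extends.
Those words: "nncnnzo", "nnoccz", "nnocn", "nnzzncoc", "nnzznonc", "nnzzzccc", "ovznzvvn"
Leaf count: 7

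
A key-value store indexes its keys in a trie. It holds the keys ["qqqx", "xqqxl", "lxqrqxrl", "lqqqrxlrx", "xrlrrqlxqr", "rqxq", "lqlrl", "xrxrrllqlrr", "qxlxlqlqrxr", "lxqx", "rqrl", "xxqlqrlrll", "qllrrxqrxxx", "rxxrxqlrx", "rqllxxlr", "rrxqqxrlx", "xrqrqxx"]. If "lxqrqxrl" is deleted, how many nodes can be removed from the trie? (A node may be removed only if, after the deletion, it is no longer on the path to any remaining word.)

5

After clearing the end-marker at "lxqrqxrl", prune upward until reaching a node still needed by another word.
The suffix "rqxrl" (5 nodes) is used only by "lxqrqxrl"; the node for "lxq" still has the child "x", so pruning stops there.
Nodes removed: 5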